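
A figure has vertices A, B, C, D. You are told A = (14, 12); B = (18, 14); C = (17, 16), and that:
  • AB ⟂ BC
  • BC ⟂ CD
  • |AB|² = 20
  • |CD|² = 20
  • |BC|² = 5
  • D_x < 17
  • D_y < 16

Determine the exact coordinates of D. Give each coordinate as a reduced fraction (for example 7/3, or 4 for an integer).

1. D_x = 13  [[BC ⟂ CD ⇒ -1x+2y-15=0] ∩ [|D−(17, 16)|²=20]]
2. D_y = 14  [[BC ⟂ CD ⇒ -1x+2y-15=0] ∩ [|D−(17, 16)|²=20]]
   so D = (13, 14)

D = (13, 14)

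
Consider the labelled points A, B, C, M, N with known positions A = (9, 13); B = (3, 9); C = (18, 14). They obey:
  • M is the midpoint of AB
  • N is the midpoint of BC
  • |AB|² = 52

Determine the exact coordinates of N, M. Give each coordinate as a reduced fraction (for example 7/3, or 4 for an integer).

N = (21/2, 23/2)
M = (6, 11)

1. M_x = 6  [2·M = A+B = (9, 13)+(3, 9)]
2. M_y = 11  [2·M = A+B = (9, 13)+(3, 9)]
   so M = (6, 11)
3. N_x = 21/2  [2·N = B+C = (3, 9)+(18, 14)]
4. N_y = 23/2  [2·N = B+C = (3, 9)+(18, 14)]
   so N = (21/2, 23/2)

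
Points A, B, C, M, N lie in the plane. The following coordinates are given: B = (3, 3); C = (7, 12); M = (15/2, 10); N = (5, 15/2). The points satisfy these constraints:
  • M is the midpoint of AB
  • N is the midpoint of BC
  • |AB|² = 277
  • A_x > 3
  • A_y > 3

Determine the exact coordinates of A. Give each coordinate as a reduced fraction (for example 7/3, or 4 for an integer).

1. A_x = 12  [A = 2·M−B = 2·(15/2, 10)−(3, 3)]
2. A_y = 17  [A = 2·M−B = 2·(15/2, 10)−(3, 3)]
   so A = (12, 17)

A = (12, 17)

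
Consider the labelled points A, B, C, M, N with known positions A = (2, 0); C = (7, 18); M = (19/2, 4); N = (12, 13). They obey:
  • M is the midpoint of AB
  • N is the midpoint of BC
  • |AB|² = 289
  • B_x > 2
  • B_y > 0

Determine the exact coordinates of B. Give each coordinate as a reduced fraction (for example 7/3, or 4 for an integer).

B = (17, 8)

1. B_x = 17  [B = 2·M−A = 2·(19/2, 4)−(2, 0)]
2. B_y = 8  [B = 2·M−A = 2·(19/2, 4)−(2, 0)]
   so B = (17, 8)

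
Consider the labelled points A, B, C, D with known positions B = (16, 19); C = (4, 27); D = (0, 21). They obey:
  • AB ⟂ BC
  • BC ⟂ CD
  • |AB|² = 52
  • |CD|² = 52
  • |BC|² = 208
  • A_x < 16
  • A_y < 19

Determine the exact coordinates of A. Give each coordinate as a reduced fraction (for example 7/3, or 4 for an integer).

1. A_x = 12  [[AB ⟂ BC ⇒ 12x-8y-40=0] ∩ [|A−(16, 19)|²=52]]
2. A_y = 13  [[AB ⟂ BC ⇒ 12x-8y-40=0] ∩ [|A−(16, 19)|²=52]]
   so A = (12, 13)

A = (12, 13)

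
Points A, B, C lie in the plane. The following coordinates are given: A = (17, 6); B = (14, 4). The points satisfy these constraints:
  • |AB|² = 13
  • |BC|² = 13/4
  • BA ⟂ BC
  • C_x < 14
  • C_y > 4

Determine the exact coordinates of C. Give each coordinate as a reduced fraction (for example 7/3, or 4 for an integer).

1. C_x = 13  [[BA ⟂ BC ⇒ 3x+2y-50=0] ∩ [|C−(14, 4)|²=13/4]]
2. C_y = 11/2  [[BA ⟂ BC ⇒ 3x+2y-50=0] ∩ [|C−(14, 4)|²=13/4]]
   so C = (13, 11/2)

C = (13, 11/2)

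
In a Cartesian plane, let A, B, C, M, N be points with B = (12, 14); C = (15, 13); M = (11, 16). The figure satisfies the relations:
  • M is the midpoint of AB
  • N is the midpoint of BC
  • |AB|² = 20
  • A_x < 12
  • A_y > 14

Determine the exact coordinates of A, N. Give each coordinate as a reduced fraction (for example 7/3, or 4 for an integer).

A = (10, 18)
N = (27/2, 27/2)

1. A_x = 10  [A = 2·M−B = 2·(11, 16)−(12, 14)]
2. A_y = 18  [A = 2·M−B = 2·(11, 16)−(12, 14)]
   so A = (10, 18)
3. N_x = 27/2  [2·N = B+C = (12, 14)+(15, 13)]
4. N_y = 27/2  [2·N = B+C = (12, 14)+(15, 13)]
   so N = (27/2, 27/2)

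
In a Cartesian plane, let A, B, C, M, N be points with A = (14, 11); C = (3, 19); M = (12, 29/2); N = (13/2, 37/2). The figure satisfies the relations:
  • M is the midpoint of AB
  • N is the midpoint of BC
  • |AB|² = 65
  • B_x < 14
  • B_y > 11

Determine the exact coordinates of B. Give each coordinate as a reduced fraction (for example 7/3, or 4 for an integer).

1. B_x = 10  [B = 2·M−A = 2·(12, 29/2)−(14, 11)]
2. B_y = 18  [B = 2·M−A = 2·(12, 29/2)−(14, 11)]
   so B = (10, 18)

B = (10, 18)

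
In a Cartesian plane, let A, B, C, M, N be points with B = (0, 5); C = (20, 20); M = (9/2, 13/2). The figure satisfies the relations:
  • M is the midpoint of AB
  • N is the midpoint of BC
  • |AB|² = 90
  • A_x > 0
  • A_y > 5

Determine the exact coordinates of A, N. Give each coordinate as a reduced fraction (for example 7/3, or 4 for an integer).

A = (9, 8)
N = (10, 25/2)

1. A_x = 9  [A = 2·M−B = 2·(9/2, 13/2)−(0, 5)]
2. A_y = 8  [A = 2·M−B = 2·(9/2, 13/2)−(0, 5)]
   so A = (9, 8)
3. N_x = 10  [2·N = B+C = (0, 5)+(20, 20)]
4. N_y = 25/2  [2·N = B+C = (0, 5)+(20, 20)]
   so N = (10, 25/2)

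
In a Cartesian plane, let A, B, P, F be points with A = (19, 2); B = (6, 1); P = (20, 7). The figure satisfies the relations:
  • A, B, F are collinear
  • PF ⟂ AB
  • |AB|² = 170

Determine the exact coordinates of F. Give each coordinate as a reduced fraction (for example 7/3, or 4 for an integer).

F = (1732/85, 179/85)

1. F_x = 1732/85  [[A, B, F are collinear ⇒ 1x-13y+7=0] ∩ [PF ⟂ AB ⇒ -13x-1y+267=0]]
2. F_y = 179/85  [[A, B, F are collinear ⇒ 1x-13y+7=0] ∩ [PF ⟂ AB ⇒ -13x-1y+267=0]]
   so F = (1732/85, 179/85)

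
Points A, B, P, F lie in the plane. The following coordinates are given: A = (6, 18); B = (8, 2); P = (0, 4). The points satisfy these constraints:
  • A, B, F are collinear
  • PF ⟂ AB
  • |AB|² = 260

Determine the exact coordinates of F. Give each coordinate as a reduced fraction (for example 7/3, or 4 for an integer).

F = (496/65, 322/65)

1. F_x = 496/65  [[A, B, F are collinear ⇒ 16x+2y-132=0] ∩ [PF ⟂ AB ⇒ 2x-16y+64=0]]
2. F_y = 322/65  [[A, B, F are collinear ⇒ 16x+2y-132=0] ∩ [PF ⟂ AB ⇒ 2x-16y+64=0]]
   so F = (496/65, 322/65)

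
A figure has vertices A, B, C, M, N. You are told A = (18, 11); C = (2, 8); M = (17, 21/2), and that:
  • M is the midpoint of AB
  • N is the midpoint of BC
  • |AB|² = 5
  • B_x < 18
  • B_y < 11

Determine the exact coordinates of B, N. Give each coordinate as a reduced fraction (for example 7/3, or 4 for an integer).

1. B_x = 16  [B = 2·M−A = 2·(17, 21/2)−(18, 11)]
2. B_y = 10  [B = 2·M−A = 2·(17, 21/2)−(18, 11)]
   so B = (16, 10)
3. N_x = 9  [2·N = B+C = (16, 10)+(2, 8)]
4. N_y = 9  [2·N = B+C = (16, 10)+(2, 8)]
   so N = (9, 9)

B = (16, 10)
N = (9, 9)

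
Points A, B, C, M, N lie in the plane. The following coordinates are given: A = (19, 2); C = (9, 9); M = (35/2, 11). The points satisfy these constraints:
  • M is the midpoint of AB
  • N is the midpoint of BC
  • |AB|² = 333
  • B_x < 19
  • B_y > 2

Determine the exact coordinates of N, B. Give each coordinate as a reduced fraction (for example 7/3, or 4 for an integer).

1. B_x = 16  [B = 2·M−A = 2·(35/2, 11)−(19, 2)]
2. B_y = 20  [B = 2·M−A = 2·(35/2, 11)−(19, 2)]
   so B = (16, 20)
3. N_x = 25/2  [2·N = B+C = (16, 20)+(9, 9)]
4. N_y = 29/2  [2·N = B+C = (16, 20)+(9, 9)]
   so N = (25/2, 29/2)

N = (25/2, 29/2)
B = (16, 20)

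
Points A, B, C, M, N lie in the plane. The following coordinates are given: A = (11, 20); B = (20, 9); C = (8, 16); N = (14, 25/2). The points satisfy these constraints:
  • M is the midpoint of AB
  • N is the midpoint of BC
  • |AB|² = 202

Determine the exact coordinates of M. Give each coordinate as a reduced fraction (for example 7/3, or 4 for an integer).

1. M_x = 31/2  [2·M = A+B = (11, 20)+(20, 9)]
2. M_y = 29/2  [2·M = A+B = (11, 20)+(20, 9)]
   so M = (31/2, 29/2)

M = (31/2, 29/2)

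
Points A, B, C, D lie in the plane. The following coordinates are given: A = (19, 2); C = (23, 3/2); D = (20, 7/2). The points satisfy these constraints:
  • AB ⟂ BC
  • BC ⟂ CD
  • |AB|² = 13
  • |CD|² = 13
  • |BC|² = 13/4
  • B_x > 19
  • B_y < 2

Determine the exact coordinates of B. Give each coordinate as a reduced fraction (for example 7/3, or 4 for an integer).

1. B_x = 22  [[BC ⟂ CD ⇒ 3x-2y-66=0] ∩ [|B−(19, 2)|²=13]]
2. B_y = 0  [[BC ⟂ CD ⇒ 3x-2y-66=0] ∩ [|B−(19, 2)|²=13]]
   so B = (22, 0)

B = (22, 0)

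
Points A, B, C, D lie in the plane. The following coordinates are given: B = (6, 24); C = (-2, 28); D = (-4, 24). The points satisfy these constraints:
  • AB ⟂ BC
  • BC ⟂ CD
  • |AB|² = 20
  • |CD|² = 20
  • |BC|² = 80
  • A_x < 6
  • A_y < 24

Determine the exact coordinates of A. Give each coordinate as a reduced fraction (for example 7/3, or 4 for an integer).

A = (4, 20)

1. A_x = 4  [[AB ⟂ BC ⇒ 8x-4y+48=0] ∩ [|A−(6, 24)|²=20]]
2. A_y = 20  [[AB ⟂ BC ⇒ 8x-4y+48=0] ∩ [|A−(6, 24)|²=20]]
   so A = (4, 20)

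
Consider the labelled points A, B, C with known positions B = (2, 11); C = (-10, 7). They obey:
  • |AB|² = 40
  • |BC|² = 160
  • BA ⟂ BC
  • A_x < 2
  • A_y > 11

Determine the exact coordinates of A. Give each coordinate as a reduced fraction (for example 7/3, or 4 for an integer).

1. A_x = 0  [[BA ⟂ BC ⇒ -12x-4y+68=0] ∩ [|A−(2, 11)|²=40]]
2. A_y = 17  [[BA ⟂ BC ⇒ -12x-4y+68=0] ∩ [|A−(2, 11)|²=40]]
   so A = (0, 17)

A = (0, 17)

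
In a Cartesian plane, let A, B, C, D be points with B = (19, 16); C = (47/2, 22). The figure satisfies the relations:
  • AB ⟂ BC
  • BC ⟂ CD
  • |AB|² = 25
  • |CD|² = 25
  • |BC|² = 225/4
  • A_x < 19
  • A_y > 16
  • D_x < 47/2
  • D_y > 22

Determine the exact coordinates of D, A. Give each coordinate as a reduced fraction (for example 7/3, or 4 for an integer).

1. D_x = 39/2  [[BC ⟂ CD ⇒ 9/2x+6y-951/4=0] ∩ [|D−(47/2, 22)|²=25]]
2. D_y = 25  [[BC ⟂ CD ⇒ 9/2x+6y-951/4=0] ∩ [|D−(47/2, 22)|²=25]]
   so D = (39/2, 25)
3. A_x = 15  [[AB ⟂ BC ⇒ -9/2x-6y+363/2=0] ∩ [|A−(19, 16)|²=25]]
4. A_y = 19  [[AB ⟂ BC ⇒ -9/2x-6y+363/2=0] ∩ [|A−(19, 16)|²=25]]
   so A = (15, 19)

D = (39/2, 25)
A = (15, 19)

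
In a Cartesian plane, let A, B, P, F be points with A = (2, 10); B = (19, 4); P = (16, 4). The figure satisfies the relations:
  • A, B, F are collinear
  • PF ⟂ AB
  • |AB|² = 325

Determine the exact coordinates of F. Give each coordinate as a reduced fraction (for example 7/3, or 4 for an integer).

F = (5308/325, 1606/325)

1. F_x = 5308/325  [[A, B, F are collinear ⇒ 6x+17y-182=0] ∩ [PF ⟂ AB ⇒ 17x-6y-248=0]]
2. F_y = 1606/325  [[A, B, F are collinear ⇒ 6x+17y-182=0] ∩ [PF ⟂ AB ⇒ 17x-6y-248=0]]
   so F = (5308/325, 1606/325)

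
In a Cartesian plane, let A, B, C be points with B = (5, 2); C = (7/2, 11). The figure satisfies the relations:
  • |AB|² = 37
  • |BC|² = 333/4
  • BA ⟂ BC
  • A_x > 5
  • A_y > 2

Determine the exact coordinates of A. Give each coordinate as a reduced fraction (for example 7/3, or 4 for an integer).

1. A_x = 11  [[BA ⟂ BC ⇒ -3/2x+9y-21/2=0] ∩ [|A−(5, 2)|²=37]]
2. A_y = 3  [[BA ⟂ BC ⇒ -3/2x+9y-21/2=0] ∩ [|A−(5, 2)|²=37]]
   so A = (11, 3)

A = (11, 3)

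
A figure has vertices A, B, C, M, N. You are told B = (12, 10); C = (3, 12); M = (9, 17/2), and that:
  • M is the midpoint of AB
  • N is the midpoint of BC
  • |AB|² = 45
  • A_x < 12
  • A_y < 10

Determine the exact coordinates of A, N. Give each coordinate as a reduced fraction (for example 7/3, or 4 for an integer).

A = (6, 7)
N = (15/2, 11)

1. A_x = 6  [A = 2·M−B = 2·(9, 17/2)−(12, 10)]
2. A_y = 7  [A = 2·M−B = 2·(9, 17/2)−(12, 10)]
   so A = (6, 7)
3. N_x = 15/2  [2·N = B+C = (12, 10)+(3, 12)]
4. N_y = 11  [2·N = B+C = (12, 10)+(3, 12)]
   so N = (15/2, 11)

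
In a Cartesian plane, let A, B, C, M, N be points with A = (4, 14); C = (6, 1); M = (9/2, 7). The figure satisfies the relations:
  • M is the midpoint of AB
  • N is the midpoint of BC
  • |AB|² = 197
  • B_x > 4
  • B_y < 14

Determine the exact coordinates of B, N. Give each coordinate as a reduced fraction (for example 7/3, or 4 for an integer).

B = (5, 0)
N = (11/2, 1/2)

1. B_x = 5  [B = 2·M−A = 2·(9/2, 7)−(4, 14)]
2. B_y = 0  [B = 2·M−A = 2·(9/2, 7)−(4, 14)]
   so B = (5, 0)
3. N_x = 11/2  [2·N = B+C = (5, 0)+(6, 1)]
4. N_y = 1/2  [2·N = B+C = (5, 0)+(6, 1)]
   so N = (11/2, 1/2)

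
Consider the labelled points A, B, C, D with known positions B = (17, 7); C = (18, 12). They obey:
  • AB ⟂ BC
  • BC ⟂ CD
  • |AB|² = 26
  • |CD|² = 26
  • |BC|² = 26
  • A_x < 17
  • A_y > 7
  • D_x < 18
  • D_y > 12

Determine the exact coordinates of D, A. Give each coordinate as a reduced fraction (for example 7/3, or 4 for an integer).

D = (13, 13)
A = (12, 8)

1. D_x = 13  [[BC ⟂ CD ⇒ 1x+5y-78=0] ∩ [|D−(18, 12)|²=26]]
2. D_y = 13  [[BC ⟂ CD ⇒ 1x+5y-78=0] ∩ [|D−(18, 12)|²=26]]
   so D = (13, 13)
3. A_x = 12  [[AB ⟂ BC ⇒ -1x-5y+52=0] ∩ [|A−(17, 7)|²=26]]
4. A_y = 8  [[AB ⟂ BC ⇒ -1x-5y+52=0] ∩ [|A−(17, 7)|²=26]]
   so A = (12, 8)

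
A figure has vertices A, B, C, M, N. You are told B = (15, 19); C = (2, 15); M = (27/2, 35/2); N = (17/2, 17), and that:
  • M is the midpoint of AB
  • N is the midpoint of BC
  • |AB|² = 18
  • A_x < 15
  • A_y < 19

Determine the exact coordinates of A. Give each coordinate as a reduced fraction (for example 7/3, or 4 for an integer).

1. A_x = 12  [A = 2·M−B = 2·(27/2, 35/2)−(15, 19)]
2. A_y = 16  [A = 2·M−B = 2·(27/2, 35/2)−(15, 19)]
   so A = (12, 16)

A = (12, 16)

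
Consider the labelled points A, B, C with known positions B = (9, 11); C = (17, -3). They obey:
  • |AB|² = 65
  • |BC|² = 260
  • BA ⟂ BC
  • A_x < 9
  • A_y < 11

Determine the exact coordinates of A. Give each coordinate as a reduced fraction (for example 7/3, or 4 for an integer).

A = (2, 7)

1. A_x = 2  [[BA ⟂ BC ⇒ 8x-14y+82=0] ∩ [|A−(9, 11)|²=65]]
2. A_y = 7  [[BA ⟂ BC ⇒ 8x-14y+82=0] ∩ [|A−(9, 11)|²=65]]
   so A = (2, 7)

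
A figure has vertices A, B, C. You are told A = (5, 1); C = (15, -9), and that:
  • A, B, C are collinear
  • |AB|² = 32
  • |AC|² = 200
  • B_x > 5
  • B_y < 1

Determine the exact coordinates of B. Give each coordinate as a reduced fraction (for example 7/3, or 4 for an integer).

1. B_x = 9  [[A, B, C are collinear ⇒ -10x-10y+60=0] ∩ [|B−(5, 1)|²=32]]
2. B_y = -3  [[A, B, C are collinear ⇒ -10x-10y+60=0] ∩ [|B−(5, 1)|²=32]]
   so B = (9, -3)

B = (9, -3)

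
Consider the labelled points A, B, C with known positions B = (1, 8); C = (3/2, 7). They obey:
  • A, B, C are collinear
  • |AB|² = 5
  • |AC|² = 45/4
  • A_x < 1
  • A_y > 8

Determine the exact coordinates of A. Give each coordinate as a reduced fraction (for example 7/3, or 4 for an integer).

A = (0, 10)

1. A_x = 0  [[A, B, C are collinear ⇒ 1x+1/2y-5=0] ∩ [|A−(1, 8)|²=5]]
2. A_y = 10  [[A, B, C are collinear ⇒ 1x+1/2y-5=0] ∩ [|A−(1, 8)|²=5]]
   so A = (0, 10)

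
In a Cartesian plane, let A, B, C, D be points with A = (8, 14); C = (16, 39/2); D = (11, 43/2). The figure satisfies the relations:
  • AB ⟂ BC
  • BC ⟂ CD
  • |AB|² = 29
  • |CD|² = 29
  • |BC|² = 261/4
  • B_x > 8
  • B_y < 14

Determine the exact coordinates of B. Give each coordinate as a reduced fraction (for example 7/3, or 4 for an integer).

B = (13, 12)

1. B_x = 13  [[BC ⟂ CD ⇒ 5x-2y-41=0] ∩ [|B−(8, 14)|²=29]]
2. B_y = 12  [[BC ⟂ CD ⇒ 5x-2y-41=0] ∩ [|B−(8, 14)|²=29]]
   so B = (13, 12)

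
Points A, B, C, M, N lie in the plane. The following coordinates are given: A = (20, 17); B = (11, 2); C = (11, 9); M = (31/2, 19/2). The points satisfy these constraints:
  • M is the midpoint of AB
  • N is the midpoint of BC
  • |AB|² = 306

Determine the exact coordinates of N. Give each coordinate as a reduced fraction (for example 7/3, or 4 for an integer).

N = (11, 11/2)

1. N_x = 11  [2·N = B+C = (11, 2)+(11, 9)]
2. N_y = 11/2  [2·N = B+C = (11, 2)+(11, 9)]
   so N = (11, 11/2)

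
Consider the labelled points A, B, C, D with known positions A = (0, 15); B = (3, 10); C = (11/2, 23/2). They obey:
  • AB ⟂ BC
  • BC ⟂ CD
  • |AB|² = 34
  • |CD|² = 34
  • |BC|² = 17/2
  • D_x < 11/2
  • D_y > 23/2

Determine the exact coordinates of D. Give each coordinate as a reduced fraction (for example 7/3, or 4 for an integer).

D = (5/2, 33/2)

1. D_x = 5/2  [[BC ⟂ CD ⇒ 5/2x+3/2y-31=0] ∩ [|D−(11/2, 23/2)|²=34]]
2. D_y = 33/2  [[BC ⟂ CD ⇒ 5/2x+3/2y-31=0] ∩ [|D−(11/2, 23/2)|²=34]]
   so D = (5/2, 33/2)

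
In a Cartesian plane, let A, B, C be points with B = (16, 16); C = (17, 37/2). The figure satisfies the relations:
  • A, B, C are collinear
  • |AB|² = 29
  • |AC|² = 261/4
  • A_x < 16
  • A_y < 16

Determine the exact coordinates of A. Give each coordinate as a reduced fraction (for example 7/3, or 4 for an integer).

A = (14, 11)

1. A_x = 14  [[A, B, C are collinear ⇒ -5/2x+1y+24=0] ∩ [|A−(16, 16)|²=29]]
2. A_y = 11  [[A, B, C are collinear ⇒ -5/2x+1y+24=0] ∩ [|A−(16, 16)|²=29]]
   so A = (14, 11)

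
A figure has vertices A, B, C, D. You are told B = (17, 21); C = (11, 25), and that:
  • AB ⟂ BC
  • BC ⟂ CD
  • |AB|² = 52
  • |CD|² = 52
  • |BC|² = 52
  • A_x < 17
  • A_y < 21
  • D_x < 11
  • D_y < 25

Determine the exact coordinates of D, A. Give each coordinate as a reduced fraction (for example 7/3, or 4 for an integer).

D = (7, 19)
A = (13, 15)

1. D_x = 7  [[BC ⟂ CD ⇒ -6x+4y-34=0] ∩ [|D−(11, 25)|²=52]]
2. D_y = 19  [[BC ⟂ CD ⇒ -6x+4y-34=0] ∩ [|D−(11, 25)|²=52]]
   so D = (7, 19)
3. A_x = 13  [[AB ⟂ BC ⇒ 6x-4y-18=0] ∩ [|A−(17, 21)|²=52]]
4. A_y = 15  [[AB ⟂ BC ⇒ 6x-4y-18=0] ∩ [|A−(17, 21)|²=52]]
   so A = (13, 15)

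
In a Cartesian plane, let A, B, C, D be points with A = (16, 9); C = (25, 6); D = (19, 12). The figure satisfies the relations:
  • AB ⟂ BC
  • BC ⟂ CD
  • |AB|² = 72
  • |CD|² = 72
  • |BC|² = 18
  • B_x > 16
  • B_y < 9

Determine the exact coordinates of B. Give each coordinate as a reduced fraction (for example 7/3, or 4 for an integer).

B = (22, 3)

1. B_x = 22  [[BC ⟂ CD ⇒ 6x-6y-114=0] ∩ [|B−(16, 9)|²=72]]
2. B_y = 3  [[BC ⟂ CD ⇒ 6x-6y-114=0] ∩ [|B−(16, 9)|²=72]]
   so B = (22, 3)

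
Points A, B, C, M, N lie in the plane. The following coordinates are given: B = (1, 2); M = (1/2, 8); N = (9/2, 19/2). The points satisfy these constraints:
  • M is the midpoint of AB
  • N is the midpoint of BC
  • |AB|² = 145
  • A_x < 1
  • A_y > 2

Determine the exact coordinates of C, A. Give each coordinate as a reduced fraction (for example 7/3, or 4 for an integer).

1. A_x = 0  [A = 2·M−B = 2·(1/2, 8)−(1, 2)]
2. A_y = 14  [A = 2·M−B = 2·(1/2, 8)−(1, 2)]
   so A = (0, 14)
3. C_x = 8  [C = 2·N−B = 2·(9/2, 19/2)−(1, 2)]
4. C_y = 17  [C = 2·N−B = 2·(9/2, 19/2)−(1, 2)]
   so C = (8, 17)

C = (8, 17)
A = (0, 14)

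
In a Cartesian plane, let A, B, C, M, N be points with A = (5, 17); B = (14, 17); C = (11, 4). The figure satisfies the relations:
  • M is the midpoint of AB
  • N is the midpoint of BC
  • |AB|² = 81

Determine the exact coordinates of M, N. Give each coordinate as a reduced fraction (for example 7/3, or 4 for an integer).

1. M_x = 19/2  [2·M = A+B = (5, 17)+(14, 17)]
2. M_y = 17  [2·M = A+B = (5, 17)+(14, 17)]
   so M = (19/2, 17)
3. N_x = 25/2  [2·N = B+C = (14, 17)+(11, 4)]
4. N_y = 21/2  [2·N = B+C = (14, 17)+(11, 4)]
   so N = (25/2, 21/2)

M = (19/2, 17)
N = (25/2, 21/2)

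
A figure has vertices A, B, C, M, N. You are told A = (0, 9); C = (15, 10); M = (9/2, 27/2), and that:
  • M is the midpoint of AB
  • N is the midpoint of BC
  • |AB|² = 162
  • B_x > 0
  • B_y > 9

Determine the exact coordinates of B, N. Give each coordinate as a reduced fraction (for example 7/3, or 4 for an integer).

B = (9, 18)
N = (12, 14)

1. B_x = 9  [B = 2·M−A = 2·(9/2, 27/2)−(0, 9)]
2. B_y = 18  [B = 2·M−A = 2·(9/2, 27/2)−(0, 9)]
   so B = (9, 18)
3. N_x = 12  [2·N = B+C = (9, 18)+(15, 10)]
4. N_y = 14  [2·N = B+C = (9, 18)+(15, 10)]
   so N = (12, 14)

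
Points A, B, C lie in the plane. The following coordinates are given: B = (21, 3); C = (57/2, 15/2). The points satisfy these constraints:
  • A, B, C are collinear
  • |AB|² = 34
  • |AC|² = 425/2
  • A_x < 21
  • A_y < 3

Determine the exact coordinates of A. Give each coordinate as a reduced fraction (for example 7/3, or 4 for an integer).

A = (16, 0)

1. A_x = 16  [[A, B, C are collinear ⇒ -9/2x+15/2y+72=0] ∩ [|A−(21, 3)|²=34]]
2. A_y = 0  [[A, B, C are collinear ⇒ -9/2x+15/2y+72=0] ∩ [|A−(21, 3)|²=34]]
   so A = (16, 0)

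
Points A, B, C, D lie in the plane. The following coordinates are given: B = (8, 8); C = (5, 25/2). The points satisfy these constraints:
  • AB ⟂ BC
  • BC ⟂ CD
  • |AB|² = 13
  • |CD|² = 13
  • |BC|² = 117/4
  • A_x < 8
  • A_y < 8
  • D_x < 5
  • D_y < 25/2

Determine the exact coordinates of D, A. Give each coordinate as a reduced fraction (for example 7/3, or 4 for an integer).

D = (2, 21/2)
A = (5, 6)

1. D_x = 2  [[BC ⟂ CD ⇒ -3x+9/2y-165/4=0] ∩ [|D−(5, 25/2)|²=13]]
2. D_y = 21/2  [[BC ⟂ CD ⇒ -3x+9/2y-165/4=0] ∩ [|D−(5, 25/2)|²=13]]
   so D = (2, 21/2)
3. A_x = 5  [[AB ⟂ BC ⇒ 3x-9/2y+12=0] ∩ [|A−(8, 8)|²=13]]
4. A_y = 6  [[AB ⟂ BC ⇒ 3x-9/2y+12=0] ∩ [|A−(8, 8)|²=13]]
   so A = (5, 6)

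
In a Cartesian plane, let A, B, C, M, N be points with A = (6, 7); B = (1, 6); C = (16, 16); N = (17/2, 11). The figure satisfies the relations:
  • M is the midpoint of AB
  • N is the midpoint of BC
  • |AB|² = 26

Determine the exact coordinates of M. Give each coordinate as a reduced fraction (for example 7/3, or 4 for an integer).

M = (7/2, 13/2)

1. M_x = 7/2  [2·M = A+B = (6, 7)+(1, 6)]
2. M_y = 13/2  [2·M = A+B = (6, 7)+(1, 6)]
   so M = (7/2, 13/2)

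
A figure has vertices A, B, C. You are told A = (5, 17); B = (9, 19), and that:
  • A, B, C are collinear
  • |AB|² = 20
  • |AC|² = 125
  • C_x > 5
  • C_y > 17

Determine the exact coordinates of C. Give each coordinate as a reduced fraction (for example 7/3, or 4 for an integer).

C = (15, 22)

1. C_x = 15  [[A, B, C are collinear ⇒ -2x+4y-58=0] ∩ [|C−(5, 17)|²=125]]
2. C_y = 22  [[A, B, C are collinear ⇒ -2x+4y-58=0] ∩ [|C−(5, 17)|²=125]]
   so C = (15, 22)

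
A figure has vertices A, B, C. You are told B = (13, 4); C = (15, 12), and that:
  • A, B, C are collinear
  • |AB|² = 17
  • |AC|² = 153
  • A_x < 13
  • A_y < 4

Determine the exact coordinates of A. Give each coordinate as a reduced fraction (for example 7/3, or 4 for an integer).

A = (12, 0)

1. A_x = 12  [[A, B, C are collinear ⇒ -8x+2y+96=0] ∩ [|A−(13, 4)|²=17]]
2. A_y = 0  [[A, B, C are collinear ⇒ -8x+2y+96=0] ∩ [|A−(13, 4)|²=17]]
   so A = (12, 0)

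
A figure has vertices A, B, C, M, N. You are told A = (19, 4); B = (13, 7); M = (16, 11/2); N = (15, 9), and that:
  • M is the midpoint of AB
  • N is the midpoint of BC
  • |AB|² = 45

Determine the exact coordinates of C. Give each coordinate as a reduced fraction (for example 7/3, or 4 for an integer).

1. C_x = 17  [C = 2·N−B = 2·(15, 9)−(13, 7)]
2. C_y = 11  [C = 2·N−B = 2·(15, 9)−(13, 7)]
   so C = (17, 11)

C = (17, 11)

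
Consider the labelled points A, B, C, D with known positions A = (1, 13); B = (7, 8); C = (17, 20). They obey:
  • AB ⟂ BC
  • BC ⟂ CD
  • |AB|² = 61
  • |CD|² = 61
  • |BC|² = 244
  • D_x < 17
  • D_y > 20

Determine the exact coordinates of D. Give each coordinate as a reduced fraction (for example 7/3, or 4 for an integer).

D = (11, 25)

1. D_x = 11  [[BC ⟂ CD ⇒ 10x+12y-410=0] ∩ [|D−(17, 20)|²=61]]
2. D_y = 25  [[BC ⟂ CD ⇒ 10x+12y-410=0] ∩ [|D−(17, 20)|²=61]]
   so D = (11, 25)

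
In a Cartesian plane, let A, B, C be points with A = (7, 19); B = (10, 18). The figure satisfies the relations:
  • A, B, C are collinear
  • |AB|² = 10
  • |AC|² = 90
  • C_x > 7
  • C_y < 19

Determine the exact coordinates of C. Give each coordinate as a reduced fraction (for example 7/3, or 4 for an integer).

1. C_x = 16  [[A, B, C are collinear ⇒ 1x+3y-64=0] ∩ [|C−(7, 19)|²=90]]
2. C_y = 16  [[A, B, C are collinear ⇒ 1x+3y-64=0] ∩ [|C−(7, 19)|²=90]]
   so C = (16, 16)

C = (16, 16)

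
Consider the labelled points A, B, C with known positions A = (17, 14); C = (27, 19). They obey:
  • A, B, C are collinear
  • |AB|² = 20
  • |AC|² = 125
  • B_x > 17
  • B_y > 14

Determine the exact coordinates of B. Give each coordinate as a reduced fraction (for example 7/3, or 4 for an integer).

1. B_x = 21  [[A, B, C are collinear ⇒ 5x-10y+55=0] ∩ [|B−(17, 14)|²=20]]
2. B_y = 16  [[A, B, C are collinear ⇒ 5x-10y+55=0] ∩ [|B−(17, 14)|²=20]]
   so B = (21, 16)

B = (21, 16)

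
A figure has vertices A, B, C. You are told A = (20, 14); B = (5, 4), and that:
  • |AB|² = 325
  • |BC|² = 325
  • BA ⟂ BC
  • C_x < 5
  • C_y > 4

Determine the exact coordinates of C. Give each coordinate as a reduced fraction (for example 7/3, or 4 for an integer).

1. C_x = -5  [[BA ⟂ BC ⇒ 15x+10y-115=0] ∩ [|C−(5, 4)|²=325]]
2. C_y = 19  [[BA ⟂ BC ⇒ 15x+10y-115=0] ∩ [|C−(5, 4)|²=325]]
   so C = (-5, 19)

C = (-5, 19)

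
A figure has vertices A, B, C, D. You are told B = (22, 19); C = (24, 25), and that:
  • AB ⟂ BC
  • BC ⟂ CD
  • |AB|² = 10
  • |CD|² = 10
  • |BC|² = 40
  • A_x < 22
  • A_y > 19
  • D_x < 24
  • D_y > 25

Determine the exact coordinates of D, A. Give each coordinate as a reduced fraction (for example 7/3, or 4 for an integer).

1. D_x = 21  [[BC ⟂ CD ⇒ 2x+6y-198=0] ∩ [|D−(24, 25)|²=10]]
2. D_y = 26  [[BC ⟂ CD ⇒ 2x+6y-198=0] ∩ [|D−(24, 25)|²=10]]
   so D = (21, 26)
3. A_x = 19  [[AB ⟂ BC ⇒ -2x-6y+158=0] ∩ [|A−(22, 19)|²=10]]
4. A_y = 20  [[AB ⟂ BC ⇒ -2x-6y+158=0] ∩ [|A−(22, 19)|²=10]]
   so A = (19, 20)

D = (21, 26)
A = (19, 20)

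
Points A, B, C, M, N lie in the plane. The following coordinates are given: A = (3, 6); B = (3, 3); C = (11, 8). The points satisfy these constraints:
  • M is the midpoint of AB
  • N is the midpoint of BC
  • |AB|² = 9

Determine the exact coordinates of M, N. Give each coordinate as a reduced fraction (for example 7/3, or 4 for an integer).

1. M_x = 3  [2·M = A+B = (3, 6)+(3, 3)]
2. M_y = 9/2  [2·M = A+B = (3, 6)+(3, 3)]
   so M = (3, 9/2)
3. N_x = 7  [2·N = B+C = (3, 3)+(11, 8)]
4. N_y = 11/2  [2·N = B+C = (3, 3)+(11, 8)]
   so N = (7, 11/2)

M = (3, 9/2)
N = (7, 11/2)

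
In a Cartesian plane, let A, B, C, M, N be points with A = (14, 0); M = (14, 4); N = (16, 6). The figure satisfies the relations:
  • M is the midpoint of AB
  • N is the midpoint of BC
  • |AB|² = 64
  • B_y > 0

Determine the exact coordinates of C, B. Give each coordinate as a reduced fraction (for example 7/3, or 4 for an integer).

C = (18, 4)
B = (14, 8)

1. B_x = 14  [B = 2·M−A = 2·(14, 4)−(14, 0)]
2. B_y = 8  [B = 2·M−A = 2·(14, 4)−(14, 0)]
   so B = (14, 8)
3. C_x = 18  [C = 2·N−B = 2·(16, 6)−(14, 8)]
4. C_y = 4  [C = 2·N−B = 2·(16, 6)−(14, 8)]
   so C = (18, 4)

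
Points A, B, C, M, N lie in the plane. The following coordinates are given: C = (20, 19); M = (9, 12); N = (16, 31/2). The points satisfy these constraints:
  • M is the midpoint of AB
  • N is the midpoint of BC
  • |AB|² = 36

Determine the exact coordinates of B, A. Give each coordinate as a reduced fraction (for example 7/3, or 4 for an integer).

1. B_x = 12  [B = 2·N−C = 2·(16, 31/2)−(20, 19)]
2. B_y = 12  [B = 2·N−C = 2·(16, 31/2)−(20, 19)]
   so B = (12, 12)
3. A_x = 6  [A = 2·M−B = 2·(9, 12)−(12, 12)]
4. A_y = 12  [A = 2·M−B = 2·(9, 12)−(12, 12)]
   so A = (6, 12)

B = (12, 12)
A = (6, 12)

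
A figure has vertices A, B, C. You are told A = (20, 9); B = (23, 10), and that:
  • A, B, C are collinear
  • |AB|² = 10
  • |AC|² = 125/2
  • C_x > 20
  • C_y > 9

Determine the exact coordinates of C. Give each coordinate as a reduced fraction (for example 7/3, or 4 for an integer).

1. C_x = 55/2  [[A, B, C are collinear ⇒ -1x+3y-7=0] ∩ [|C−(20, 9)|²=125/2]]
2. C_y = 23/2  [[A, B, C are collinear ⇒ -1x+3y-7=0] ∩ [|C−(20, 9)|²=125/2]]
   so C = (55/2, 23/2)

C = (55/2, 23/2)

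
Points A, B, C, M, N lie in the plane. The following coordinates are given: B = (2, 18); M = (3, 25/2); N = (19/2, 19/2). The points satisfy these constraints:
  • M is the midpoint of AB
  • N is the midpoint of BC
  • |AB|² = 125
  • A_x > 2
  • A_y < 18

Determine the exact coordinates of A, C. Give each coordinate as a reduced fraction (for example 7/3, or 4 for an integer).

A = (4, 7)
C = (17, 1)

1. A_x = 4  [A = 2·M−B = 2·(3, 25/2)−(2, 18)]
2. A_y = 7  [A = 2·M−B = 2·(3, 25/2)−(2, 18)]
   so A = (4, 7)
3. C_x = 17  [C = 2·N−B = 2·(19/2, 19/2)−(2, 18)]
4. C_y = 1  [C = 2·N−B = 2·(19/2, 19/2)−(2, 18)]
   so C = (17, 1)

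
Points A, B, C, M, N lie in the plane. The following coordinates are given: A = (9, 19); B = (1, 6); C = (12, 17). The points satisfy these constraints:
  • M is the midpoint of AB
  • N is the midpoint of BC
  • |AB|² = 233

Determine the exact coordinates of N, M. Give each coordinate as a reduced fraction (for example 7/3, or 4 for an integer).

1. M_x = 5  [2·M = A+B = (9, 19)+(1, 6)]
2. M_y = 25/2  [2·M = A+B = (9, 19)+(1, 6)]
   so M = (5, 25/2)
3. N_x = 13/2  [2·N = B+C = (1, 6)+(12, 17)]
4. N_y = 23/2  [2·N = B+C = (1, 6)+(12, 17)]
   so N = (13/2, 23/2)

N = (13/2, 23/2)
M = (5, 25/2)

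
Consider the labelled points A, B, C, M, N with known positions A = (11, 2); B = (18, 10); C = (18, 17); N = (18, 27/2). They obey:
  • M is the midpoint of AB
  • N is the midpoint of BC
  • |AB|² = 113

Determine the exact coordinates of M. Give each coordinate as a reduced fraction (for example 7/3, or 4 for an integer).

M = (29/2, 6)

1. M_x = 29/2  [2·M = A+B = (11, 2)+(18, 10)]
2. M_y = 6  [2·M = A+B = (11, 2)+(18, 10)]
   so M = (29/2, 6)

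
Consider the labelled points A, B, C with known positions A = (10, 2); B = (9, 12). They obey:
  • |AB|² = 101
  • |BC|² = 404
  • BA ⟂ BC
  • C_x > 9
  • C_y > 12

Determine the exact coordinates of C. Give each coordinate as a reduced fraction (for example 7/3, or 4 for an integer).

1. C_x = 29  [[BA ⟂ BC ⇒ 1x-10y+111=0] ∩ [|C−(9, 12)|²=404]]
2. C_y = 14  [[BA ⟂ BC ⇒ 1x-10y+111=0] ∩ [|C−(9, 12)|²=404]]
   so C = (29, 14)

C = (29, 14)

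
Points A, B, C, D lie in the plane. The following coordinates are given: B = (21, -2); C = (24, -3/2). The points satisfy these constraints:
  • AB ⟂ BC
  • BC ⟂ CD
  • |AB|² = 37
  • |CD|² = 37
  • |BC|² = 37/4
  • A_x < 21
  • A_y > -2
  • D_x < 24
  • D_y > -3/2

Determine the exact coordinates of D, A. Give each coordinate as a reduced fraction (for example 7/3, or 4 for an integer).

D = (23, 9/2)
A = (20, 4)

1. D_x = 23  [[BC ⟂ CD ⇒ 3x+1/2y-285/4=0] ∩ [|D−(24, -3/2)|²=37]]
2. D_y = 9/2  [[BC ⟂ CD ⇒ 3x+1/2y-285/4=0] ∩ [|D−(24, -3/2)|²=37]]
   so D = (23, 9/2)
3. A_x = 20  [[AB ⟂ BC ⇒ -3x-1/2y+62=0] ∩ [|A−(21, -2)|²=37]]
4. A_y = 4  [[AB ⟂ BC ⇒ -3x-1/2y+62=0] ∩ [|A−(21, -2)|²=37]]
   so A = (20, 4)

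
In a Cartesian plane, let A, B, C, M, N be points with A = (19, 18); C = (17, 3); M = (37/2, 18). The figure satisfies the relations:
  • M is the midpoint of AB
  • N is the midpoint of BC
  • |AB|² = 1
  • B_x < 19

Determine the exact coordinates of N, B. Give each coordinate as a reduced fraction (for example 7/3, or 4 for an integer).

1. B_x = 18  [B = 2·M−A = 2·(37/2, 18)−(19, 18)]
2. B_y = 18  [B = 2·M−A = 2·(37/2, 18)−(19, 18)]
   so B = (18, 18)
3. N_x = 35/2  [2·N = B+C = (18, 18)+(17, 3)]
4. N_y = 21/2  [2·N = B+C = (18, 18)+(17, 3)]
   so N = (35/2, 21/2)

N = (35/2, 21/2)
B = (18, 18)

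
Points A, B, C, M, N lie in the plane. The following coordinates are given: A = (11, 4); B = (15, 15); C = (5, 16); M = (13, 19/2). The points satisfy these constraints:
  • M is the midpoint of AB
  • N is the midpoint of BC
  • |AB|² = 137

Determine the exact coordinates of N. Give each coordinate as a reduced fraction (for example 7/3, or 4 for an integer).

N = (10, 31/2)

1. N_x = 10  [2·N = B+C = (15, 15)+(5, 16)]
2. N_y = 31/2  [2·N = B+C = (15, 15)+(5, 16)]
   so N = (10, 31/2)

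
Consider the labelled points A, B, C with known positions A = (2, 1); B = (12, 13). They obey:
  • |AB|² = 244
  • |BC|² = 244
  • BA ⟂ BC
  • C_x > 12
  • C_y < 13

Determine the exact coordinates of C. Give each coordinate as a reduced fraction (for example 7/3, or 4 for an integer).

1. C_x = 24  [[BA ⟂ BC ⇒ -10x-12y+276=0] ∩ [|C−(12, 13)|²=244]]
2. C_y = 3  [[BA ⟂ BC ⇒ -10x-12y+276=0] ∩ [|C−(12, 13)|²=244]]
   so C = (24, 3)

C = (24, 3)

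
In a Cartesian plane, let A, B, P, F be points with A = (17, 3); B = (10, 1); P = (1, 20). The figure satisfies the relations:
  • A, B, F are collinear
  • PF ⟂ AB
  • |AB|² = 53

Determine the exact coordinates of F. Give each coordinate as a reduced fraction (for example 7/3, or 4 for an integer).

F = (355/53, 3/53)

1. F_x = 355/53  [[A, B, F are collinear ⇒ 2x-7y-13=0] ∩ [PF ⟂ AB ⇒ -7x-2y+47=0]]
2. F_y = 3/53  [[A, B, F are collinear ⇒ 2x-7y-13=0] ∩ [PF ⟂ AB ⇒ -7x-2y+47=0]]
   so F = (355/53, 3/53)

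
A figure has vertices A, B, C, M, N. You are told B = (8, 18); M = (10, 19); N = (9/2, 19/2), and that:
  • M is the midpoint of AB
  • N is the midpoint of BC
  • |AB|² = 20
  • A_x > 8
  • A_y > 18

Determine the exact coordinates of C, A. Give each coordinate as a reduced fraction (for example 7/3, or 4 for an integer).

C = (1, 1)
A = (12, 20)

1. A_x = 12  [A = 2·M−B = 2·(10, 19)−(8, 18)]
2. A_y = 20  [A = 2·M−B = 2·(10, 19)−(8, 18)]
   so A = (12, 20)
3. C_x = 1  [C = 2·N−B = 2·(9/2, 19/2)−(8, 18)]
4. C_y = 1  [C = 2·N−B = 2·(9/2, 19/2)−(8, 18)]
   so C = (1, 1)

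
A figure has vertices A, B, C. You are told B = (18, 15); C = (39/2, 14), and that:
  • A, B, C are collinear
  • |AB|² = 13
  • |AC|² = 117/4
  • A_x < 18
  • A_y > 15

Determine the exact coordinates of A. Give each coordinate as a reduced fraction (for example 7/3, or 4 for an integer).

A = (15, 17)

1. A_x = 15  [[A, B, C are collinear ⇒ 1x+3/2y-81/2=0] ∩ [|A−(18, 15)|²=13]]
2. A_y = 17  [[A, B, C are collinear ⇒ 1x+3/2y-81/2=0] ∩ [|A−(18, 15)|²=13]]
   so A = (15, 17)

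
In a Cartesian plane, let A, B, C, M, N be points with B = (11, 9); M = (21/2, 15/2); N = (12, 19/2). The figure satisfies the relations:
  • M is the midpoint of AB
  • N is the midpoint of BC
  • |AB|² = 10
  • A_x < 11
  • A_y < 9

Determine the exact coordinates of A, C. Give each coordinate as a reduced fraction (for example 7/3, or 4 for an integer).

A = (10, 6)
C = (13, 10)

1. A_x = 10  [A = 2·M−B = 2·(21/2, 15/2)−(11, 9)]
2. A_y = 6  [A = 2·M−B = 2·(21/2, 15/2)−(11, 9)]
   so A = (10, 6)
3. C_x = 13  [C = 2·N−B = 2·(12, 19/2)−(11, 9)]
4. C_y = 10  [C = 2·N−B = 2·(12, 19/2)−(11, 9)]
   so C = (13, 10)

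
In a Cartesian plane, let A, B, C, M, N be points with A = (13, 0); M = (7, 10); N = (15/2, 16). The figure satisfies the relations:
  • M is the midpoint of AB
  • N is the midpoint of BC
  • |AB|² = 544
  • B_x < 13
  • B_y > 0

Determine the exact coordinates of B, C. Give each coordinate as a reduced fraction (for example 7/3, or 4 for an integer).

B = (1, 20)
C = (14, 12)

1. B_x = 1  [B = 2·M−A = 2·(7, 10)−(13, 0)]
2. B_y = 20  [B = 2·M−A = 2·(7, 10)−(13, 0)]
   so B = (1, 20)
3. C_x = 14  [C = 2·N−B = 2·(15/2, 16)−(1, 20)]
4. C_y = 12  [C = 2·N−B = 2·(15/2, 16)−(1, 20)]
   so C = (14, 12)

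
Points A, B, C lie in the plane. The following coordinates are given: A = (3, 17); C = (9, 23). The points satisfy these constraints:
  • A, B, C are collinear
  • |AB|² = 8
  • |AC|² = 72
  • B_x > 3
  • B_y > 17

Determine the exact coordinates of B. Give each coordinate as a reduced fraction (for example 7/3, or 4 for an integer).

B = (5, 19)

1. B_x = 5  [[A, B, C are collinear ⇒ 6x-6y+84=0] ∩ [|B−(3, 17)|²=8]]
2. B_y = 19  [[A, B, C are collinear ⇒ 6x-6y+84=0] ∩ [|B−(3, 17)|²=8]]
   so B = (5, 19)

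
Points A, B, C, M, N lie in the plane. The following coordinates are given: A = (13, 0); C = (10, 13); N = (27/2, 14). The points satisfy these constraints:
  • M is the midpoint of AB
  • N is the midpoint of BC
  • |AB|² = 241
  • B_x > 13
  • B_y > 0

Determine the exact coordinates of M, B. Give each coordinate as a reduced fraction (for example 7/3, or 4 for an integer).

M = (15, 15/2)
B = (17, 15)

1. B_x = 17  [B = 2·N−C = 2·(27/2, 14)−(10, 13)]
2. B_y = 15  [B = 2·N−C = 2·(27/2, 14)−(10, 13)]
   so B = (17, 15)
3. M_x = 15  [2·M = A+B = (13, 0)+(17, 15)]
4. M_y = 15/2  [2·M = A+B = (13, 0)+(17, 15)]
   so M = (15, 15/2)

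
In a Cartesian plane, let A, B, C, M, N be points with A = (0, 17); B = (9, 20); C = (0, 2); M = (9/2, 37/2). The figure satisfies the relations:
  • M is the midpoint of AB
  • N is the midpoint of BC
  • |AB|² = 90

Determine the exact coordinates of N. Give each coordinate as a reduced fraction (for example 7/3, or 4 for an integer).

1. N_x = 9/2  [2·N = B+C = (9, 20)+(0, 2)]
2. N_y = 11  [2·N = B+C = (9, 20)+(0, 2)]
   so N = (9/2, 11)

N = (9/2, 11)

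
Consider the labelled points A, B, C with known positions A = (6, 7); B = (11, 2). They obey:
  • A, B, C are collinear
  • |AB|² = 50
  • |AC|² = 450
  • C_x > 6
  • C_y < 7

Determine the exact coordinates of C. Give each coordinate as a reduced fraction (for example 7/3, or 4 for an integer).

1. C_x = 21  [[A, B, C are collinear ⇒ 5x+5y-65=0] ∩ [|C−(6, 7)|²=450]]
2. C_y = -8  [[A, B, C are collinear ⇒ 5x+5y-65=0] ∩ [|C−(6, 7)|²=450]]
   so C = (21, -8)

C = (21, -8)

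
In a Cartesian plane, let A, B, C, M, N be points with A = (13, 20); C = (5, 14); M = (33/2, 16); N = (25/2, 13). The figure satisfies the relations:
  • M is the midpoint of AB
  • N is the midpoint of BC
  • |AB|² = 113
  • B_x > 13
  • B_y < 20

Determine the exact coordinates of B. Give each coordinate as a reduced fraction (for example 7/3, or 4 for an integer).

B = (20, 12)

1. B_x = 20  [B = 2·M−A = 2·(33/2, 16)−(13, 20)]
2. B_y = 12  [B = 2·M−A = 2·(33/2, 16)−(13, 20)]
   so B = (20, 12)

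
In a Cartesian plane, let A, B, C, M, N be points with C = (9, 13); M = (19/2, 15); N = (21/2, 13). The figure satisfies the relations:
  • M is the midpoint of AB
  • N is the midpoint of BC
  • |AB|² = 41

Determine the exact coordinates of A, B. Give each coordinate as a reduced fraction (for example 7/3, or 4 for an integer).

1. B_x = 12  [B = 2·N−C = 2·(21/2, 13)−(9, 13)]
2. B_y = 13  [B = 2·N−C = 2·(21/2, 13)−(9, 13)]
   so B = (12, 13)
3. A_x = 7  [A = 2·M−B = 2·(19/2, 15)−(12, 13)]
4. A_y = 17  [A = 2·M−B = 2·(19/2, 15)−(12, 13)]
   so A = (7, 17)

A = (7, 17)
B = (12, 13)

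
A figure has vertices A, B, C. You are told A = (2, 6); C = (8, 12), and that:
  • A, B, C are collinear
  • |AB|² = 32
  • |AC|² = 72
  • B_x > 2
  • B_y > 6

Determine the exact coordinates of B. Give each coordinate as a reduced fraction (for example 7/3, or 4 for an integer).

1. B_x = 6  [[A, B, C are collinear ⇒ 6x-6y+24=0] ∩ [|B−(2, 6)|²=32]]
2. B_y = 10  [[A, B, C are collinear ⇒ 6x-6y+24=0] ∩ [|B−(2, 6)|²=32]]
   so B = (6, 10)

B = (6, 10)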